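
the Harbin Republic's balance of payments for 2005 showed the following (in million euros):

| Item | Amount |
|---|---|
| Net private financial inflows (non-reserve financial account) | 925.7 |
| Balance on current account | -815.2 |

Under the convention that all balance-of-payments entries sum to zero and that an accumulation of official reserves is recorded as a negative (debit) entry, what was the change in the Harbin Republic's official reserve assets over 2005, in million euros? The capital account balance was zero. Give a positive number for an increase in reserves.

Official reserve transactions balance = -((-815.2) + 925.7) = -110.5
An accumulation of reserves is recorded as a debit (negative entry), so the change in the stock of reserves is the negative of that balance.
Change in official reserves = -(-110.5) = 110.5

110.5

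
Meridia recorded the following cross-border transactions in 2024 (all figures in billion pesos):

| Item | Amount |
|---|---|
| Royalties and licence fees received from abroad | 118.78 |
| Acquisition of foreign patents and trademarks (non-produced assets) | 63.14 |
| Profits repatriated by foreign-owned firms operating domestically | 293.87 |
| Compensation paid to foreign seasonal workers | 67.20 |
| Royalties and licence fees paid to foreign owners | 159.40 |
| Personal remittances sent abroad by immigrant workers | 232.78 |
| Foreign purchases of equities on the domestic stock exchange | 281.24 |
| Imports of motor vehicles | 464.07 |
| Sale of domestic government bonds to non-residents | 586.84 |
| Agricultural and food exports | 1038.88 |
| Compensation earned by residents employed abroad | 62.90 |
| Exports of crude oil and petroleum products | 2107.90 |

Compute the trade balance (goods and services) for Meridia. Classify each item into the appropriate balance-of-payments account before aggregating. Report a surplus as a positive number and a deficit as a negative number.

2642.09

Goods: 2107.90 + 1038.88 - 464.07 = 2682.71
Services: -159.40 + 118.78 = -40.62
Trade balance = 2682.71 + (-40.62) = 2642.09
(Excluded from the trade balance — capital account: acquisition of foreign patents and trademarks (non-produced assets) 63.14; primary income: profits repatriated by foreign-owned firms operating domestically 293.87, compensation paid to foreign seasonal workers 67.20, compensation earned by residents employed abroad 62.90; secondary income: personal remittances sent abroad by immigrant workers 232.78; financial account: foreign purchases of equities on the domestic stock exchange 281.24, sale of domestic government bonds to non-residents 586.84.)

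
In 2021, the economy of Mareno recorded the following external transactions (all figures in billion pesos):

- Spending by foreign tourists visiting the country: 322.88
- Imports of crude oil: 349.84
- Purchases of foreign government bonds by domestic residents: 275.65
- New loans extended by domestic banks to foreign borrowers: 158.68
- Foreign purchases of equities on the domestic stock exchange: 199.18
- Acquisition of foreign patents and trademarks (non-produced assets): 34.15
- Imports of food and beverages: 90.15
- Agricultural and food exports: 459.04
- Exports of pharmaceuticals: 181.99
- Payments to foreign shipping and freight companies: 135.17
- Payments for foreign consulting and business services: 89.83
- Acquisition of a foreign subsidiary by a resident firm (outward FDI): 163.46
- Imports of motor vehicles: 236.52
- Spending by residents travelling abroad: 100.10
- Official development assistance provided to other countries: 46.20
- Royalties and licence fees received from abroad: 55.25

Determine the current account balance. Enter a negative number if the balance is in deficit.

Goods: 459.04 + 181.99 - 236.52 - 90.15 - 349.84 = -35.48
Services: 55.25 - 135.17 - 100.10 + 322.88 - 89.83 = 53.03
Secondary income: -46.20
Current account = (-35.48) + 53.03 + (-46.20) = -28.65
(Excluded from the current account — financial account: purchases of foreign government bonds by domestic residents 275.65, new loans extended by domestic banks to foreign borrowers 158.68, foreign purchases of equities on the domestic stock exchange 199.18, acquisition of a foreign subsidiary by a resident firm (outward FDI) 163.46; capital account: acquisition of foreign patents and trademarks (non-produced assets) 34.15.)

-28.65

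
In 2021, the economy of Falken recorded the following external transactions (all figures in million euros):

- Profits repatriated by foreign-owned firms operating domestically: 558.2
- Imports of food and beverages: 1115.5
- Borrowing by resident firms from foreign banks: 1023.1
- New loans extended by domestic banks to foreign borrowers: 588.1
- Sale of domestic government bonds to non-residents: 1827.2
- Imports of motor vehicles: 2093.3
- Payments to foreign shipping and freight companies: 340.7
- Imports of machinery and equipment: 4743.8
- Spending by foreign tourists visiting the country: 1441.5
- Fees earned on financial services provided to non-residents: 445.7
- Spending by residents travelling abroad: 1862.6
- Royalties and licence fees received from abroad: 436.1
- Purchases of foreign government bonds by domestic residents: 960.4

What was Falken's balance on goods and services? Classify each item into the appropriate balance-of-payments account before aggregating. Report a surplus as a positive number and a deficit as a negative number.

-7832.6

Goods: -4743.8 - 2093.3 - 1115.5 = -7952.6
Services: 445.7 + 436.1 - 1862.6 + 1441.5 - 340.7 = 120.0
Trade balance = -7952.6 + 120.0 = -7832.6
(Excluded from the trade balance — primary income: profits repatriated by foreign-owned firms operating domestically 558.2; financial account: borrowing by resident firms from foreign banks 1023.1, new loans extended by domestic banks to foreign borrowers 588.1, sale of domestic government bonds to non-residents 1827.2, purchases of foreign government bonds by domestic residents 960.4.)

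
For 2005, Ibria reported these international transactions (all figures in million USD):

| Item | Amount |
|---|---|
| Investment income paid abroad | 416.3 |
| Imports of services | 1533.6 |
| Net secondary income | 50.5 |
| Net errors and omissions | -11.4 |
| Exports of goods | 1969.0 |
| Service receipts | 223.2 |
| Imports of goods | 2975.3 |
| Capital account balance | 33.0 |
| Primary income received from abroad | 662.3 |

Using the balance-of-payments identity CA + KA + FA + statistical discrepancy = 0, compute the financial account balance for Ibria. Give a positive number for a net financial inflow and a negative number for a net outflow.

1998.6

Goods balance = 1969.0 - 2975.3 = -1006.3
Services balance = 223.2 - 1533.6 = -1310.4
Trade balance (goods + services) = -1006.3 + (-1310.4) = -2316.7
Net primary income = 662.3 - 416.3 = 246.0
Net secondary income = 50.5
Current account = -2316.7 + 246.0 + 50.5 = -2020.2
Financial account = -(-2020.2 + 33.0 + (-11.4)) = 1998.6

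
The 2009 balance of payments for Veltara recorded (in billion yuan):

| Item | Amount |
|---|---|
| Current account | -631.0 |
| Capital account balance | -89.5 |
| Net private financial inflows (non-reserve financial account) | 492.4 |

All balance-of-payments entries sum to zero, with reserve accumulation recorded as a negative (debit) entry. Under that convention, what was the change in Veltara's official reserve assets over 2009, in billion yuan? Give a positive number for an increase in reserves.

Official reserve transactions balance = -((-631.0) + (-89.5) + 492.4) = 228.1
An accumulation of reserves is recorded as a debit (negative entry), so the change in the stock of reserves is the negative of that balance.
Change in official reserves = -(228.1) = -228.1

-228.1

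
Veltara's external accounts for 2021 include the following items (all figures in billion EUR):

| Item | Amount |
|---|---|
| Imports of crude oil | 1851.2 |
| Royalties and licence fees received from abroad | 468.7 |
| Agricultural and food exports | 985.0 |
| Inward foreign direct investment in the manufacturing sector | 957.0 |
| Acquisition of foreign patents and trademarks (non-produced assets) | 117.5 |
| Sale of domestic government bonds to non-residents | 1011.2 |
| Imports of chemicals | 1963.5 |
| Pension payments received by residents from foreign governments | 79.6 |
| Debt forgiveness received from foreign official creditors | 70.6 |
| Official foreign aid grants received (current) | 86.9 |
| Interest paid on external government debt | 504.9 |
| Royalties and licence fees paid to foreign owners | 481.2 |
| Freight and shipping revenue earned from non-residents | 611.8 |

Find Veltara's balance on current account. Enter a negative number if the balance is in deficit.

-2568.8

Goods: -1851.2 + 985.0 - 1963.5 = -2829.7
Services: 468.7 - 481.2 + 611.8 = 599.3
Primary income: -504.9
Secondary income: 86.9 + 79.6 = 166.5
Current account = (-2829.7) + 599.3 + (-504.9) + 166.5 = -2568.8
(Excluded from the current account — financial account: inward foreign direct investment in the manufacturing sector 957.0, sale of domestic government bonds to non-residents 1011.2; capital account: acquisition of foreign patents and trademarks (non-produced assets) 117.5, debt forgiveness received from foreign official creditors 70.6.)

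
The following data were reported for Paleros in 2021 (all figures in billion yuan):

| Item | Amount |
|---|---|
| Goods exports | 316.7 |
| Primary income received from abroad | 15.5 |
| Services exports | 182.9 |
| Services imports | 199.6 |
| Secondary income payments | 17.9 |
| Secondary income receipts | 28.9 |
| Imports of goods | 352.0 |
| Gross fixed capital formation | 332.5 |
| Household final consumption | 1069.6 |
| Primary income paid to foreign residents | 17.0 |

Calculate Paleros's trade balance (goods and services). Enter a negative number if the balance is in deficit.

Goods balance = 316.7 - 352.0 = -35.3
Services balance = 182.9 - 199.6 = -16.7
Trade balance (goods + services) = -35.3 + (-16.7) = -52.0

-52.0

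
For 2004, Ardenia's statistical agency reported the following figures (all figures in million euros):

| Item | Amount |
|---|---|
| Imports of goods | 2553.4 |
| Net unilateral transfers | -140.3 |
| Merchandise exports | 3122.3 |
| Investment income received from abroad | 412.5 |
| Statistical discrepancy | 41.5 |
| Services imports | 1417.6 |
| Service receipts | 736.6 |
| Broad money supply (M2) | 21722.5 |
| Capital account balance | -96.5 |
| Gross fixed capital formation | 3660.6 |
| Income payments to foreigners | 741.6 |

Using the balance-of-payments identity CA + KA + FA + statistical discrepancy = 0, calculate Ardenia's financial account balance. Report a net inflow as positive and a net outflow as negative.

Goods balance = 3122.3 - 2553.4 = 568.9
Services balance = 736.6 - 1417.6 = -681.0
Trade balance (goods + services) = 568.9 + (-681.0) = -112.1
Net primary income = 412.5 - 741.6 = -329.1
Net secondary income = -140.3
Current account = -112.1 + (-329.1) + (-140.3) = -581.5
Financial account = -(-581.5 + (-96.5) + 41.5) = 636.5

636.5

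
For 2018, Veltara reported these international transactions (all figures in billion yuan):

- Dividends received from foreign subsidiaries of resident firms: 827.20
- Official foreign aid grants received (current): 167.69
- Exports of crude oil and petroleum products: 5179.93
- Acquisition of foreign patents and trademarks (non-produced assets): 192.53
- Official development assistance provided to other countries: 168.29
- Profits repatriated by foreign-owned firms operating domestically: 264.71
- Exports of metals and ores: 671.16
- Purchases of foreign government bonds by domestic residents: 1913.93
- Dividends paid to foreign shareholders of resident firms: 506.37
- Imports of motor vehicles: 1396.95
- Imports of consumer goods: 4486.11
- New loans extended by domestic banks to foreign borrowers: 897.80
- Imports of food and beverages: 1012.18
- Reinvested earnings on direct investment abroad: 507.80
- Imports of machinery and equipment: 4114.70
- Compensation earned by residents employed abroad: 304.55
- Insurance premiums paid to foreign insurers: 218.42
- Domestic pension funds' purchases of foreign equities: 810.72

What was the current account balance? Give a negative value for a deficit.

-4509.40

Goods: -4114.70 + 671.16 - 4486.11 - 1396.95 - 1012.18 + 5179.93 = -5158.85
Services: -218.42
Primary income: 827.20 - 506.37 - 264.71 + 304.55 + 507.80 = 868.47
Secondary income: -168.29 + 167.69 = -0.60
Current account = (-5158.85) + (-218.42) + 868.47 + (-0.60) = -4509.40
(Excluded from the current account — capital account: acquisition of foreign patents and trademarks (non-produced assets) 192.53; financial account: purchases of foreign government bonds by domestic residents 1913.93, new loans extended by domestic banks to foreign borrowers 897.80, domestic pension funds' purchases of foreign equities 810.72.)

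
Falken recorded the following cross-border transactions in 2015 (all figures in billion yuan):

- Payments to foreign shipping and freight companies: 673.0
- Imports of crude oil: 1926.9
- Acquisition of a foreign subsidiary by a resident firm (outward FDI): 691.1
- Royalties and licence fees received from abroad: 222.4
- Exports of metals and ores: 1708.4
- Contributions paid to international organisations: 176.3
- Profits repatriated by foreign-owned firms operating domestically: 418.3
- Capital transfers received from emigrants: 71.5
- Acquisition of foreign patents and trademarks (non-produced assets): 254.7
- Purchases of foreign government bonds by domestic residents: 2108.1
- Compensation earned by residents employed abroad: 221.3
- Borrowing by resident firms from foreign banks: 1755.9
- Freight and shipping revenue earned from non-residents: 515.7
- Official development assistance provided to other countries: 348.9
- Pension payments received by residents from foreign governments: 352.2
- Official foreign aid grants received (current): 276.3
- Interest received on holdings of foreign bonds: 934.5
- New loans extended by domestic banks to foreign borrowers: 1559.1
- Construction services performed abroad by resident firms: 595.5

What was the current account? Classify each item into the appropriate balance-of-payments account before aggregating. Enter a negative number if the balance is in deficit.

1282.9

Goods: -1926.9 + 1708.4 = -218.5
Services: 222.4 + 595.5 + 515.7 - 673.0 = 660.6
Primary income: 934.5 - 418.3 + 221.3 = 737.5
Secondary income: 352.2 - 348.9 - 176.3 + 276.3 = 103.3
Current account = (-218.5) + 660.6 + 737.5 + 103.3 = 1282.9
(Excluded from the current account — financial account: acquisition of a foreign subsidiary by a resident firm (outward FDI) 691.1, purchases of foreign government bonds by domestic residents 2108.1, borrowing by resident firms from foreign banks 1755.9, new loans extended by domestic banks to foreign borrowers 1559.1; capital account: capital transfers received from emigrants 71.5, acquisition of foreign patents and trademarks (non-produced assets) 254.7.)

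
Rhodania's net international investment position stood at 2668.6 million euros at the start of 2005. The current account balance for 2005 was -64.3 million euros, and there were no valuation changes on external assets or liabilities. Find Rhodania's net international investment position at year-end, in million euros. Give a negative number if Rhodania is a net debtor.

With no valuation effects, change in NIIP = current account = -64.3
End-of-year NIIP = 2668.6 + (-64.3) = 2604.3

2604.3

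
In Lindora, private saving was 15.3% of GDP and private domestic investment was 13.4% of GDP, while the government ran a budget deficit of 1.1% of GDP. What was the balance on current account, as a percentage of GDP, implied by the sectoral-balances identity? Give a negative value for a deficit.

0.8

By the sectoral-balances identity, CA = (S_private - I) + (T - G).
Private balance = 15.3 - 13.4 = 1.9
Government balance (T - G) = -1.1
CA = 1.9 + (-1.1) = 0.8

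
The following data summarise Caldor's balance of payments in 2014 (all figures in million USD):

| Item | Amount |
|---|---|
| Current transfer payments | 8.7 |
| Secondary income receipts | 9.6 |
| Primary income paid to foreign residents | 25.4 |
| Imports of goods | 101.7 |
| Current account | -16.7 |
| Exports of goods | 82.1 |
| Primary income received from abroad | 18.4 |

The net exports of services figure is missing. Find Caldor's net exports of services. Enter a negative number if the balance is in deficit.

9.0

Current account = goods balance + services balance + net primary income + net secondary income
Sum of the known components = -25.7
Net exports of services = CA - (known components) = -16.7 - (-25.7) = 9.0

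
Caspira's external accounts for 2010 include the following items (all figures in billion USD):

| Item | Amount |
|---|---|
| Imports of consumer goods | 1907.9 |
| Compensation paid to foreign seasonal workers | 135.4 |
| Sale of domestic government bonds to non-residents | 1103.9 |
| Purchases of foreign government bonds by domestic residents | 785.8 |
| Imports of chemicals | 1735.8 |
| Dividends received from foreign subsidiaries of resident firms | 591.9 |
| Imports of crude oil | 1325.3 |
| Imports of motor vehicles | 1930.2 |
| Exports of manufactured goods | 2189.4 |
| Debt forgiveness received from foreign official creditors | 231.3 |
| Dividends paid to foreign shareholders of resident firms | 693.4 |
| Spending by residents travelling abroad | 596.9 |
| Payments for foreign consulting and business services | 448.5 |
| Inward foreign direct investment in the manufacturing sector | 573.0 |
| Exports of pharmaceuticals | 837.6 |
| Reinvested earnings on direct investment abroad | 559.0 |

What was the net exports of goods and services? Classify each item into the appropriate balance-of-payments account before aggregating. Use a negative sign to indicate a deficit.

Goods: 837.6 + 2189.4 - 1930.2 - 1907.9 - 1735.8 - 1325.3 = -3872.2
Services: -596.9 - 448.5 = -1045.4
Trade balance = -3872.2 + (-1045.4) = -4917.6
(Excluded from the trade balance — primary income: compensation paid to foreign seasonal workers 135.4, dividends received from foreign subsidiaries of resident firms 591.9, dividends paid to foreign shareholders of resident firms 693.4, reinvested earnings on direct investment abroad 559.0; financial account: sale of domestic government bonds to non-residents 1103.9, purchases of foreign government bonds by domestic residents 785.8, inward foreign direct investment in the manufacturing sector 573.0; capital account: debt forgiveness received from foreign official creditors 231.3.)

-4917.6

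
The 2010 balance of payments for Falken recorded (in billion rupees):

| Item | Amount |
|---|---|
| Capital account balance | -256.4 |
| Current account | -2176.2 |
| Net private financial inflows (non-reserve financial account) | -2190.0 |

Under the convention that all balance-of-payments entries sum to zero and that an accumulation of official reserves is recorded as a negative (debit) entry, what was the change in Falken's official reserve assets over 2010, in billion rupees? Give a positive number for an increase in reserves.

Official reserve transactions balance = -((-2176.2) + (-256.4) + (-2190.0)) = 4622.6
An accumulation of reserves is recorded as a debit (negative entry), so the change in the stock of reserves is the negative of that balance.
Change in official reserves = -(4622.6) = -4622.6

-4622.6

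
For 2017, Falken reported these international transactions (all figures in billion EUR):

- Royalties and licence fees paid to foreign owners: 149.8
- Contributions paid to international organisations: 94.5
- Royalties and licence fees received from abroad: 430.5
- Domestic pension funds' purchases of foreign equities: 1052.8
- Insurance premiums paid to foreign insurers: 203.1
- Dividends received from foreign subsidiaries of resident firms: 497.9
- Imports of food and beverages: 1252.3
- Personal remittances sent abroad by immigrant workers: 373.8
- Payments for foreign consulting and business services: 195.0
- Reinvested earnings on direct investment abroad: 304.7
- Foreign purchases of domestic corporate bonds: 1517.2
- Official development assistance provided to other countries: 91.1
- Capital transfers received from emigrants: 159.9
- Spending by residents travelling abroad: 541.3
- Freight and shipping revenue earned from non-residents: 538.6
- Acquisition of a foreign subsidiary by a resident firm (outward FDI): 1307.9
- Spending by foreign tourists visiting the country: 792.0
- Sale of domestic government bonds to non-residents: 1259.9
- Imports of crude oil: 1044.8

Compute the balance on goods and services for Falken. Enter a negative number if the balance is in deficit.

-1625.2

Goods: -1252.3 - 1044.8 = -2297.1
Services: 792.0 - 149.8 - 541.3 - 195.0 + 430.5 + 538.6 - 203.1 = 671.9
Trade balance = -2297.1 + 671.9 = -1625.2
(Excluded from the trade balance — secondary income: contributions paid to international organisations 94.5, personal remittances sent abroad by immigrant workers 373.8, official development assistance provided to other countries 91.1; financial account: domestic pension funds' purchases of foreign equities 1052.8, foreign purchases of domestic corporate bonds 1517.2, acquisition of a foreign subsidiary by a resident firm (outward FDI) 1307.9, sale of domestic government bonds to non-residents 1259.9; primary income: dividends received from foreign subsidiaries of resident firms 497.9, reinvested earnings on direct investment abroad 304.7; capital account: capital transfers received from emigrants 159.9.)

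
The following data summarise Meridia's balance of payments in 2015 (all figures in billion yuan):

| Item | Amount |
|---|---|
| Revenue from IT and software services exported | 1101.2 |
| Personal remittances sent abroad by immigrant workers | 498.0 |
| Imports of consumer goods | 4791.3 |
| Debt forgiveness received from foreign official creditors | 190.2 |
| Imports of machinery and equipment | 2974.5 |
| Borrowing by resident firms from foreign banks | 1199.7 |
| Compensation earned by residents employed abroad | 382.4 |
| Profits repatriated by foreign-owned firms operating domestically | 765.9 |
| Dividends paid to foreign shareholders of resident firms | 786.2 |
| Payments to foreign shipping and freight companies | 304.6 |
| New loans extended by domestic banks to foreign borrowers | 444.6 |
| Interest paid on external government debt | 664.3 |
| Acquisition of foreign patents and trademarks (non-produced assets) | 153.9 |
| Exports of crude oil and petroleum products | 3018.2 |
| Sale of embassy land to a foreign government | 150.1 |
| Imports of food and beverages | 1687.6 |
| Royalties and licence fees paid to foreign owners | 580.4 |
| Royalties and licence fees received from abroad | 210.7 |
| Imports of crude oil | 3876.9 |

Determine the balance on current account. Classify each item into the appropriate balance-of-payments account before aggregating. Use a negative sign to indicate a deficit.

Goods: 3018.2 - 2974.5 - 1687.6 - 3876.9 - 4791.3 = -10312.1
Services: 210.7 + 1101.2 - 304.6 - 580.4 = 426.9
Primary income: -765.9 + 382.4 - 664.3 - 786.2 = -1834.0
Secondary income: -498.0
Current account = (-10312.1) + 426.9 + (-1834.0) + (-498.0) = -12217.2
(Excluded from the current account — capital account: debt forgiveness received from foreign official creditors 190.2, acquisition of foreign patents and trademarks (non-produced assets) 153.9, sale of embassy land to a foreign government 150.1; financial account: borrowing by resident firms from foreign banks 1199.7, new loans extended by domestic banks to foreign borrowers 444.6.)

-12217.2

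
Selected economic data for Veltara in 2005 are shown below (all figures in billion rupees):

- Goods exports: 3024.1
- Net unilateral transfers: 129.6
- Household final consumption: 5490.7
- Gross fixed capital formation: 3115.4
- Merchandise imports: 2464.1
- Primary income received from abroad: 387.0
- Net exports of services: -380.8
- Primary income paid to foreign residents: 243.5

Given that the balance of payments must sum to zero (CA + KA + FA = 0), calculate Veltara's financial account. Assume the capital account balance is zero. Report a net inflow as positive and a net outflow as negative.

-452.3

Goods balance = 3024.1 - 2464.1 = 560.0
Services balance = -380.8
Trade balance (goods + services) = 560.0 + (-380.8) = 179.2
Net primary income = 387.0 - 243.5 = 143.5
Net secondary income = 129.6
Current account = 179.2 + 143.5 + 129.6 = 452.3
Financial account = -(452.3) = -452.3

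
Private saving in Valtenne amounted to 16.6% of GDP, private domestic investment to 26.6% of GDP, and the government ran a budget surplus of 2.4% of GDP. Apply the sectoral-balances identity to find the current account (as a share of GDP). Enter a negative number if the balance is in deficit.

By the sectoral-balances identity, CA = (S_private - I) + (T - G).
Private balance = 16.6 - 26.6 = -10.0
Government balance (T - G) = 2.4
CA = -10.0 + 2.4 = -7.6

-7.6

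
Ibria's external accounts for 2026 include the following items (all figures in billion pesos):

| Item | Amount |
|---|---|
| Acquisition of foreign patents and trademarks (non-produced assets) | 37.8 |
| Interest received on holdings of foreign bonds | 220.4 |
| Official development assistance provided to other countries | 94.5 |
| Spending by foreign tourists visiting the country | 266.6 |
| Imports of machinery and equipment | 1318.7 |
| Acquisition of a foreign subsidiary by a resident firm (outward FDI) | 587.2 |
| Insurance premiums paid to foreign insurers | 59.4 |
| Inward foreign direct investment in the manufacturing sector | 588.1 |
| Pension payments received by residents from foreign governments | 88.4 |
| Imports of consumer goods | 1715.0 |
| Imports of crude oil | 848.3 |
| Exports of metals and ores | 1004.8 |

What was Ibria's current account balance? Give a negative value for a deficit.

-2455.7

Goods: -848.3 - 1715.0 + 1004.8 - 1318.7 = -2877.2
Services: -59.4 + 266.6 = 207.2
Primary income: 220.4
Secondary income: -94.5 + 88.4 = -6.1
Current account = (-2877.2) + 207.2 + 220.4 + (-6.1) = -2455.7
(Excluded from the current account — capital account: acquisition of foreign patents and trademarks (non-produced assets) 37.8; financial account: acquisition of a foreign subsidiary by a resident firm (outward FDI) 587.2, inward foreign direct investment in the manufacturing sector 588.1.)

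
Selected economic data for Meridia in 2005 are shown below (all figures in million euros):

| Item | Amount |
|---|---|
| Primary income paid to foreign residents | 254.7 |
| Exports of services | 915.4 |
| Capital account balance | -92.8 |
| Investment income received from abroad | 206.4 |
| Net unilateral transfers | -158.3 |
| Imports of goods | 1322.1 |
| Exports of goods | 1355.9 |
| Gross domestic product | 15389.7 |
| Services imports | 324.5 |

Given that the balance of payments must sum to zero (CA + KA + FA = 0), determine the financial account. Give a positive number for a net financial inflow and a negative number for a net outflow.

-325.3

Goods balance = 1355.9 - 1322.1 = 33.8
Services balance = 915.4 - 324.5 = 590.9
Trade balance (goods + services) = 33.8 + 590.9 = 624.7
Net primary income = 206.4 - 254.7 = -48.3
Net secondary income = -158.3
Current account = 624.7 + (-48.3) + (-158.3) = 418.1
Financial account = -(418.1 + (-92.8)) = -325.3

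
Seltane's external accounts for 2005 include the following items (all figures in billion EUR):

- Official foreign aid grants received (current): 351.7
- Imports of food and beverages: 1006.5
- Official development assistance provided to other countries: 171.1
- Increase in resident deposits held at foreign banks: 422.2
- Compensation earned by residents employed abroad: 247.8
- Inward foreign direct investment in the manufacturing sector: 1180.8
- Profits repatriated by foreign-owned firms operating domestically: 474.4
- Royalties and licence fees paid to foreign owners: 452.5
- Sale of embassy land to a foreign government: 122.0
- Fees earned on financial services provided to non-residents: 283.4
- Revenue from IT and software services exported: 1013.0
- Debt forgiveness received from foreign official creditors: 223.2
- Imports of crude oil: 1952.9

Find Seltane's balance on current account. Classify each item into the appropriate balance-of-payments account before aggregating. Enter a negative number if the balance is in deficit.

-2161.5

Goods: -1952.9 - 1006.5 = -2959.4
Services: 283.4 - 452.5 + 1013.0 = 843.9
Primary income: 247.8 - 474.4 = -226.6
Secondary income: 351.7 - 171.1 = 180.6
Current account = (-2959.4) + 843.9 + (-226.6) + 180.6 = -2161.5
(Excluded from the current account — financial account: increase in resident deposits held at foreign banks 422.2, inward foreign direct investment in the manufacturing sector 1180.8; capital account: sale of embassy land to a foreign government 122.0, debt forgiveness received from foreign official creditors 223.2.)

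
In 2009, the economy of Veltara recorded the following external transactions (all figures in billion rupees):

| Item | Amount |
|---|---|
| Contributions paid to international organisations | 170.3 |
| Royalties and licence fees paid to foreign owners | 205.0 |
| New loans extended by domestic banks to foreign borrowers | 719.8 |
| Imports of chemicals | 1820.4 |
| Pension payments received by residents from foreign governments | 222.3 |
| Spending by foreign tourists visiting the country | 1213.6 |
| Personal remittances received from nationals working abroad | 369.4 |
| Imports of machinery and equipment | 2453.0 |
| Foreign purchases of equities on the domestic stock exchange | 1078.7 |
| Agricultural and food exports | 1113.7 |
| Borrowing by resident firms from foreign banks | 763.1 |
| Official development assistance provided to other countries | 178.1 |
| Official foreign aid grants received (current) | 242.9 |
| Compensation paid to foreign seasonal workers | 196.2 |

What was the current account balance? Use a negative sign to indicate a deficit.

-1861.1

Goods: -1820.4 + 1113.7 - 2453.0 = -3159.7
Services: 1213.6 - 205.0 = 1008.6
Primary income: -196.2
Secondary income: -178.1 - 170.3 + 369.4 + 242.9 + 222.3 = 486.2
Current account = (-3159.7) + 1008.6 + (-196.2) + 486.2 = -1861.1
(Excluded from the current account — financial account: new loans extended by domestic banks to foreign borrowers 719.8, foreign purchases of equities on the domestic stock exchange 1078.7, borrowing by resident firms from foreign banks 763.1.)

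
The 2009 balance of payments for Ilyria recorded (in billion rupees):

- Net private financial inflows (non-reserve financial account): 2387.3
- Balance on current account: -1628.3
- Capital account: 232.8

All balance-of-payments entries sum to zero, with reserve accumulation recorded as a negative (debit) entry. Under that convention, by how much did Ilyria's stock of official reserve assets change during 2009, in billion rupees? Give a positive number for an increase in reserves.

Official reserve transactions balance = -((-1628.3) + 232.8 + 2387.3) = -991.8
An accumulation of reserves is recorded as a debit (negative entry), so the change in the stock of reserves is the negative of that balance.
Change in official reserves = -(-991.8) = 991.8

991.8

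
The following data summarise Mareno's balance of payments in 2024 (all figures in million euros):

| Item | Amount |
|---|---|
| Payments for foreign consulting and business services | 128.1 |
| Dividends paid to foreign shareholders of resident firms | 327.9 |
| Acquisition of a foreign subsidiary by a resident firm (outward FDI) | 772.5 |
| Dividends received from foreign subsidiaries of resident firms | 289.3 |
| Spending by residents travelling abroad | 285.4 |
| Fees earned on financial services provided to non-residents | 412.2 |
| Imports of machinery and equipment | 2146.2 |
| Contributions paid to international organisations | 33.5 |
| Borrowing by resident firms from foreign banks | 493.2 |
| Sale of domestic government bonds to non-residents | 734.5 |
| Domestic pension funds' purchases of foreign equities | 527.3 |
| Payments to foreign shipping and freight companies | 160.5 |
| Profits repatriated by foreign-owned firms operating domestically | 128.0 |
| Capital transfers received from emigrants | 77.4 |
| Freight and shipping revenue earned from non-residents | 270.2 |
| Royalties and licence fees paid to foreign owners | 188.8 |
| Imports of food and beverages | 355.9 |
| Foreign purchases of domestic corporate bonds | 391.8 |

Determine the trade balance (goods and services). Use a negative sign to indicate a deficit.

-2582.5

Goods: -355.9 - 2146.2 = -2502.1
Services: -285.4 - 188.8 - 160.5 + 270.2 + 412.2 - 128.1 = -80.4
Trade balance = -2502.1 + (-80.4) = -2582.5
(Excluded from the trade balance — primary income: dividends paid to foreign shareholders of resident firms 327.9, dividends received from foreign subsidiaries of resident firms 289.3, profits repatriated by foreign-owned firms operating domestically 128.0; financial account: acquisition of a foreign subsidiary by a resident firm (outward FDI) 772.5, borrowing by resident firms from foreign banks 493.2, sale of domestic government bonds to non-residents 734.5, domestic pension funds' purchases of foreign equities 527.3, foreign purchases of domestic corporate bonds 391.8; secondary income: contributions paid to international organisations 33.5; capital account: capital transfers received from emigrants 77.4.)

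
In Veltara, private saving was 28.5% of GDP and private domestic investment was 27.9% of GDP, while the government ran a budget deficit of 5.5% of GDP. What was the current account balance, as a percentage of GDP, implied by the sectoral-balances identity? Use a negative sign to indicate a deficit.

By the sectoral-balances identity, CA = (S_private - I) + (T - G).
Private balance = 28.5 - 27.9 = 0.6
Government balance (T - G) = -5.5
CA = 0.6 + (-5.5) = -4.9

-4.9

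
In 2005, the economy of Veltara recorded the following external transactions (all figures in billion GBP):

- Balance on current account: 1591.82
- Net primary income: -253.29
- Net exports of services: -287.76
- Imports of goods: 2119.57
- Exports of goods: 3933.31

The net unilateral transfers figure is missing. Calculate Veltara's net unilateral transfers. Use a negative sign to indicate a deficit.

Current account = goods balance + services balance + net primary income + net secondary income
Sum of the known components = 1272.69
Net unilateral transfers = CA - (known components) = 1591.82 - 1272.69 = 319.13

319.13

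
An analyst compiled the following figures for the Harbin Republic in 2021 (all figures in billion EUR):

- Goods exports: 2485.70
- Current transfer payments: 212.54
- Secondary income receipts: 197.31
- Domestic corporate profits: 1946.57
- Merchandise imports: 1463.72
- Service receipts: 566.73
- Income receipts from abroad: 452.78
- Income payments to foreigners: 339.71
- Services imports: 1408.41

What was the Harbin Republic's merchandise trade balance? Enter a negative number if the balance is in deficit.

1021.98

Goods balance = 2485.70 - 1463.72 = 1021.98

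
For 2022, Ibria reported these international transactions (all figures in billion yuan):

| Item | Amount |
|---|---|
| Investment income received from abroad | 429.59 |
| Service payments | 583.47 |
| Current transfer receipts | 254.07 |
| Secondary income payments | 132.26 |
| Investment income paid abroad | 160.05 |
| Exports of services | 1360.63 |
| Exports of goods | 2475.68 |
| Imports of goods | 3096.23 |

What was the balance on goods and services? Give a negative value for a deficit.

156.61

Goods balance = 2475.68 - 3096.23 = -620.55
Services balance = 1360.63 - 583.47 = 777.16
Trade balance (goods + services) = -620.55 + 777.16 = 156.61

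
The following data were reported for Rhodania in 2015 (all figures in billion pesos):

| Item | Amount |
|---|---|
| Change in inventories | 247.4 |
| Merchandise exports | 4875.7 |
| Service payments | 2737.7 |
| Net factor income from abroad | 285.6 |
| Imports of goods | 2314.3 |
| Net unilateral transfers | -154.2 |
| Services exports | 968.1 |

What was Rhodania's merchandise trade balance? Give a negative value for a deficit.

Goods balance = 4875.7 - 2314.3 = 2561.4

2561.4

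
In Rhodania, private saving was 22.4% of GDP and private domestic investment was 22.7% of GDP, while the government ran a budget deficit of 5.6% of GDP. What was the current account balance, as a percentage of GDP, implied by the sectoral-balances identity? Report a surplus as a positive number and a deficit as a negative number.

By the sectoral-balances identity, CA = (S_private - I) + (T - G).
Private balance = 22.4 - 22.7 = -0.3
Government balance (T - G) = -5.6
CA = -0.3 + (-5.6) = -5.9

-5.9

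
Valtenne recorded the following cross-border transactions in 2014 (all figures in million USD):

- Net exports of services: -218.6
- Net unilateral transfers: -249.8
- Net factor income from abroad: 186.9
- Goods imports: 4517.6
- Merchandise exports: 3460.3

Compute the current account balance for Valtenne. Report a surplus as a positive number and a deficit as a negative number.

Goods balance = 3460.3 - 4517.6 = -1057.3
Services balance = -218.6
Trade balance (goods + services) = -1057.3 + (-218.6) = -1275.9
Net primary income = 186.9
Net secondary income = -249.8
Current account = -1275.9 + 186.9 + (-249.8) = -1338.8

-1338.8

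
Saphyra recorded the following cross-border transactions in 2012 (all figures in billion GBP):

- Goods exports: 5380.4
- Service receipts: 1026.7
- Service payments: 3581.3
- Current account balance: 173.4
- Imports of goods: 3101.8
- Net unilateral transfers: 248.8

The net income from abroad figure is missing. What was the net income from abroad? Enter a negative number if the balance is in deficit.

200.6

Current account = goods balance + services balance + net primary income + net secondary income
Sum of the known components = -27.2
Net income from abroad = CA - (known components) = 173.4 - (-27.2) = 200.6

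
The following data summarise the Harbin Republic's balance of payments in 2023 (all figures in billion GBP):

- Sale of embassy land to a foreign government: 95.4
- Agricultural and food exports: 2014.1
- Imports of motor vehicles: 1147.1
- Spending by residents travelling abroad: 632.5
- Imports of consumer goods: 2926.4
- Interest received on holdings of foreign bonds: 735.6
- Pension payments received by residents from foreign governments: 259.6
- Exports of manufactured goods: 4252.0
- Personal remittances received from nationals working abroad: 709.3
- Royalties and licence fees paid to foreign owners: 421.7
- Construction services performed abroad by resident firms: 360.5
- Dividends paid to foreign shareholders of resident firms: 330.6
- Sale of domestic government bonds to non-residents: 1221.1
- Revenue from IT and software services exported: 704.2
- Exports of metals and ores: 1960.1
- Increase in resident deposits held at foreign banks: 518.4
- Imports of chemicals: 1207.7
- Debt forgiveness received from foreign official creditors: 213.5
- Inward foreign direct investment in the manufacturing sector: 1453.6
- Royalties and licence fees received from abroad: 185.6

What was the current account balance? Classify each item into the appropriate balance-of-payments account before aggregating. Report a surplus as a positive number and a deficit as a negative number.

4515.0

Goods: 2014.1 - 1147.1 - 2926.4 + 1960.1 - 1207.7 + 4252.0 = 2945.0
Services: -632.5 + 360.5 - 421.7 + 185.6 + 704.2 = 196.1
Primary income: -330.6 + 735.6 = 405.0
Secondary income: 259.6 + 709.3 = 968.9
Current account = 2945.0 + 196.1 + 405.0 + 968.9 = 4515.0
(Excluded from the current account — capital account: sale of embassy land to a foreign government 95.4, debt forgiveness received from foreign official creditors 213.5; financial account: sale of domestic government bonds to non-residents 1221.1, increase in resident deposits held at foreign banks 518.4, inward foreign direct investment in the manufacturing sector 1453.6.)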